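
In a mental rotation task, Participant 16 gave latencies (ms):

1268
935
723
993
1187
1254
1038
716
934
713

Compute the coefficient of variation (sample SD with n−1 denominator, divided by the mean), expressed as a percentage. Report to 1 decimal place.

n = 10, Σ = 9761, M = 976.1000
Σ(x−M)² = 415424.900; s = √(415424.900/9) = 214.8449
CV = 214.8449 / 976.1000 = 0.22011 = 22.011%

22.0%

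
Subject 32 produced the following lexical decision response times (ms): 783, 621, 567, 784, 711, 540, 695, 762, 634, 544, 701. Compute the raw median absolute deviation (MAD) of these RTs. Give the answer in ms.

74 ms

Sorted: 540, 544, 567, 621, 634, 695, 701, 711, 762, 783, 784 → median = 695
|x − 695|: 88, 74, 128, 89, 16, 155, 0, 67, 61, 151, 6
Sorted deviations: 0, 6, 16, 61, 67, 74, 88, 89, 128, 151, 155 → MAD = 74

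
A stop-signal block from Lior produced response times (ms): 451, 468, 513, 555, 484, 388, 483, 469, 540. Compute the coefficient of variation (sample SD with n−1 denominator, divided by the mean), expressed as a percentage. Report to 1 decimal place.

n = 9, Σ = 4351, M = 483.4444
Σ(x−M)² = 19802.222; s = √(19802.222/8) = 49.7522
CV = 49.7522 / 483.4444 = 0.10291 = 10.291%

10.3%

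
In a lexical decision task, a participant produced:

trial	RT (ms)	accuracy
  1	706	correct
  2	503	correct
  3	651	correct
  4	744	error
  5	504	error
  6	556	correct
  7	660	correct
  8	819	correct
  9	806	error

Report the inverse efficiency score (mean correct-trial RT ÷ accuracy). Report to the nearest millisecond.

974 ms

Correct trials (n=6): 706, 503, 651, 556, 660, 819
Mean correct RT = 3895/6 = 649.1667 ms
Proportion correct = 6/9
IES = 649.1667 / (6/9) = 973.750 ms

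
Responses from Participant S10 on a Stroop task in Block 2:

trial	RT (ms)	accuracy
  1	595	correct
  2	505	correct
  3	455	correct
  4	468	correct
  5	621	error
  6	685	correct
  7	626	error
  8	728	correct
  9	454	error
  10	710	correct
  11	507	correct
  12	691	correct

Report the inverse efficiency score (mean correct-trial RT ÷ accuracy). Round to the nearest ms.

792 ms

Correct trials (n=9): 595, 505, 455, 468, 685, 728, 710, 507, 691
Mean correct RT = 5344/9 = 593.7778 ms
Proportion correct = 9/12
IES = 593.7778 / (9/12) = 791.704 ms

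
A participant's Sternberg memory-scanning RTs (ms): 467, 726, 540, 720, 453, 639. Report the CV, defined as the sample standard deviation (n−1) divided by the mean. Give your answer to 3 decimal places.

0.206

n = 6, Σ = 3545, M = 590.8333
Σ(x−M)² = 74190.833; s = √(74190.833/5) = 121.8120
CV = 121.8120 / 590.8333 = 0.20617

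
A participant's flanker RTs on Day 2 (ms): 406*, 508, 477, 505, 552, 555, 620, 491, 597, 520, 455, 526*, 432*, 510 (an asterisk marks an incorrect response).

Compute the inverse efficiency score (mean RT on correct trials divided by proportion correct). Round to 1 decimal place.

Correct trials (n=11): 508, 477, 505, 552, 555, 620, 491, 597, 520, 455, 510
Mean correct RT = 5790/11 = 526.3636 ms
Proportion correct = 11/14
IES = 526.3636 / (11/14) = 669.917 ms

669.9 ms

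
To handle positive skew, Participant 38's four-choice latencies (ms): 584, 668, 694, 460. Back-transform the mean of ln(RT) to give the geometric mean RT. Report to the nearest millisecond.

ln(RT): 6.3699, 6.5043, 6.5425, 6.1312
Mean ln(RT) = 25.5479/4 = 6.38697
Geometric mean = exp(6.38697) = 594.05 ms

594 ms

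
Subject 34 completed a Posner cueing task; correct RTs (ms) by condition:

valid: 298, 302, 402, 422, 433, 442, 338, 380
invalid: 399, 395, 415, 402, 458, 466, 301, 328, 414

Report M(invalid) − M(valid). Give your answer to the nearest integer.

20 ms

M(valid) = 3017/8 = 377.125
M(invalid) = 3578/9 = 397.556
Difference = 397.556 − 377.125 = 20.431 ms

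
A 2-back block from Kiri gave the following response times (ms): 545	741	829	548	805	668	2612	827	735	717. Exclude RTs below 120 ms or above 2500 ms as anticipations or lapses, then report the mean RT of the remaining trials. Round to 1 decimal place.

712.8 ms

Excluded: 2612
Retained (n=9): Σ = 6415
Mean = 6415/9 = 712.7778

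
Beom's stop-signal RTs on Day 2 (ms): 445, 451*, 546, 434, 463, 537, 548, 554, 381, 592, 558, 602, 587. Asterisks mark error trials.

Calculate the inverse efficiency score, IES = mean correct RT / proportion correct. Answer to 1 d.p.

Correct trials (n=12): 445, 546, 434, 463, 537, 548, 554, 381, 592, 558, 602, 587
Mean correct RT = 6247/12 = 520.5833 ms
Proportion correct = 12/13
IES = 520.5833 / (12/13) = 563.965 ms

564.0 ms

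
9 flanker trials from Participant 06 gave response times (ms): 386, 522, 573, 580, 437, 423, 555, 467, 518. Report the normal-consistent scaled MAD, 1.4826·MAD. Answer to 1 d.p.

81.5 ms

Sorted: 386, 423, 437, 467, 518, 522, 555, 573, 580 → median = 518
|x − 518| sorted: 0, 4, 37, 51, 55, 62, 81, 95, 132 → MAD = 55
Robust SD ≈ 1.4826 × 55 = 81.543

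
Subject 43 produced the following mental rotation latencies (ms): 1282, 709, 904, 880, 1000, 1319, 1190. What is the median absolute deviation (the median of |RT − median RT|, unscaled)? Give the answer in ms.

190 ms

Sorted: 709, 880, 904, 1000, 1190, 1282, 1319 → median = 1000
|x − 1000|: 282, 291, 96, 120, 0, 319, 190
Sorted deviations: 0, 96, 120, 190, 282, 291, 319 → MAD = 190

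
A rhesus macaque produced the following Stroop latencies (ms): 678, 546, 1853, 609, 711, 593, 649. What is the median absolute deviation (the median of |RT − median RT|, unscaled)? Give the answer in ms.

Sorted: 546, 593, 609, 649, 678, 711, 1853 → median = 649
|x − 649|: 29, 103, 1204, 40, 62, 56, 0
Sorted deviations: 0, 29, 40, 56, 62, 103, 1204 → MAD = 56

56 ms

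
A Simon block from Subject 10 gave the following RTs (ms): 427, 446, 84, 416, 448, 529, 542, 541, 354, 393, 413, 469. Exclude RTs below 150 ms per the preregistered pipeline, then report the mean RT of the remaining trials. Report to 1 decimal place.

452.5 ms

Excluded: 84
Retained (n=11): Σ = 4978
Mean = 4978/11 = 452.5455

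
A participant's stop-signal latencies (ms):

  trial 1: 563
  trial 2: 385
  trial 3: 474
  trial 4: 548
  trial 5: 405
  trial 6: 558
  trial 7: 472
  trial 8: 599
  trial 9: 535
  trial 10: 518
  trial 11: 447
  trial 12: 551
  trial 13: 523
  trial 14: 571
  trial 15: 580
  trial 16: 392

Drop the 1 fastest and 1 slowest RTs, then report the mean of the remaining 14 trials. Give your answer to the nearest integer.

Sorted: 385, 392, 405, 447, 472, 474, 518, 523, 535, 548, 551, 558, 563, 571, 580, 599
Drop lowest 1 (385) and highest 1 (599)
Remaining (n=14): Σ = 7137, mean = 7137/14 = 509.786

510 ms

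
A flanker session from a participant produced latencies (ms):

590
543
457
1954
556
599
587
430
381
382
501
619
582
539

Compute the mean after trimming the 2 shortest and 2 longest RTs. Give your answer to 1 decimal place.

538.4 ms

Sorted: 381, 382, 430, 457, 501, 539, 543, 556, 582, 587, 590, 599, 619, 1954
Drop lowest 2 (381, 382) and highest 2 (619, 1954)
Remaining (n=10): Σ = 5384, mean = 5384/10 = 538.400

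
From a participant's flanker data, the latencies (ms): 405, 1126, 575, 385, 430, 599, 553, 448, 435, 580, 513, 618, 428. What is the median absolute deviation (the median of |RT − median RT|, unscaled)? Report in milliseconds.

83 ms

Sorted: 385, 405, 428, 430, 435, 448, 513, 553, 575, 580, 599, 618, 1126 → median = 513
|x − 513|: 108, 613, 62, 128, 83, 86, 40, 65, 78, 67, 0, 105, 85
Sorted deviations: 0, 40, 62, 65, 67, 78, 83, 85, 86, 105, 108, 128, 613 → MAD = 83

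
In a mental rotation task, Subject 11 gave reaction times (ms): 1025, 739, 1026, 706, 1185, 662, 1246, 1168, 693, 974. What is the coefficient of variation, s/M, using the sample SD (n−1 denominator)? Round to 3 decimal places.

n = 10, Σ = 9424, M = 942.4000
Σ(x−M)² = 454814.400; s = √(454814.400/9) = 224.7998
CV = 224.7998 / 942.4000 = 0.23854

0.239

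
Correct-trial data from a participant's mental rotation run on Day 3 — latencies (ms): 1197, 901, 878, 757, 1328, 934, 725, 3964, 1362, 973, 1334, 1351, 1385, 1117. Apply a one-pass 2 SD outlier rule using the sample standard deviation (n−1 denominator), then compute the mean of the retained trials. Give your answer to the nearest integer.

1096 ms

n = 14, ΣRT = 18206, M = 1300.429
Σ(x−M)² = 8360245.43; s = √(8360245.43/13) = 801.933
Cutoffs: 1300.429 ± 2·801.933 → [-303.4, 2904.3]
Outside: 3964 → excluded.
Retained (n=13): Σ = 14242, mean = 14242/13 = 1095.538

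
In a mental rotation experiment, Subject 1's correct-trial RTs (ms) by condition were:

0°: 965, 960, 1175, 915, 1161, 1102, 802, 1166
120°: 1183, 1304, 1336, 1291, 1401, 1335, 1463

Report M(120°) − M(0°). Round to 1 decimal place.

M(0°) = 8246/8 = 1030.750
M(120°) = 9313/7 = 1330.429
Difference = 1330.429 − 1030.750 = 299.679 ms

299.7 ms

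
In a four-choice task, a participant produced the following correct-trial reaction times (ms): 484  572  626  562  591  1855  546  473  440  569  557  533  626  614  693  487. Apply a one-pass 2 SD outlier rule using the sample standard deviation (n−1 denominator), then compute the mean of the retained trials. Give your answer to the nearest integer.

n = 16, ΣRT = 10228, M = 639.250
Σ(x−M)² = 1641051.00; s = √(1641051.00/15) = 330.762
Cutoffs: 639.250 ± 2·330.762 → [-22.3, 1300.8]
Outside: 1855 → excluded.
Retained (n=15): Σ = 8373, mean = 8373/15 = 558.200

558 ms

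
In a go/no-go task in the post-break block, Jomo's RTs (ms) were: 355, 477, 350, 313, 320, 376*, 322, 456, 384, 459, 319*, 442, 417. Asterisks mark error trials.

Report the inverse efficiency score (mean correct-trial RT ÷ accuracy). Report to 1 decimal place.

461.4 ms

Correct trials (n=11): 355, 477, 350, 313, 320, 322, 456, 384, 459, 442, 417
Mean correct RT = 4295/11 = 390.4545 ms
Proportion correct = 11/13
IES = 390.4545 / (11/13) = 461.446 ms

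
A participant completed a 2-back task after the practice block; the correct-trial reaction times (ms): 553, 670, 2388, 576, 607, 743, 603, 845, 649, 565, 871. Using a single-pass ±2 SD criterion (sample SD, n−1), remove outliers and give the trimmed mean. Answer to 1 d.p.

n = 11, ΣRT = 9070, M = 824.545
Σ(x−M)² = 2807600.73; s = √(2807600.73/10) = 529.868
Cutoffs: 824.545 ± 2·529.868 → [-235.2, 1884.3]
Outside: 2388 → excluded.
Retained (n=10): Σ = 6682, mean = 6682/10 = 668.200

668.2 ms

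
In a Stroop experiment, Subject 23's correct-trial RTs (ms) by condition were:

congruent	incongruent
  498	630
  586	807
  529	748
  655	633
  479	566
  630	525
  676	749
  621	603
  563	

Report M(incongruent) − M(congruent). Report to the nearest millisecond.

76 ms

M(congruent) = 5237/9 = 581.889
M(incongruent) = 5261/8 = 657.625
Difference = 657.625 − 581.889 = 75.736 ms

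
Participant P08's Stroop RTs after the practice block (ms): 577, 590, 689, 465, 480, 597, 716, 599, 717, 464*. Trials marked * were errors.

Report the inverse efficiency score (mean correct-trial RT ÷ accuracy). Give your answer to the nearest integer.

Correct trials (n=9): 577, 590, 689, 465, 480, 597, 716, 599, 717
Mean correct RT = 5430/9 = 603.3333 ms
Proportion correct = 9/10
IES = 603.3333 / (9/10) = 670.370 ms

670 ms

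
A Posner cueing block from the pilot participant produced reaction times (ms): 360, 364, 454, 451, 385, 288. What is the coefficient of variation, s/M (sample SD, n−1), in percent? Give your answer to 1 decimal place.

16.3%

n = 6, Σ = 2302, M = 383.6667
Σ(x−M)² = 19581.333; s = √(19581.333/5) = 62.5801
CV = 62.5801 / 383.6667 = 0.16311 = 16.311%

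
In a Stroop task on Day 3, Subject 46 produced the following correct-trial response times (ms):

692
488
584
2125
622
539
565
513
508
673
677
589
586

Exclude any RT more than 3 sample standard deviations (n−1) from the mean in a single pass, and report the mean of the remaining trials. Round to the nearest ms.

586 ms

n = 13, ΣRT = 9161, M = 704.692
Σ(x−M)² = 2237440.77; s = √(2237440.77/12) = 431.802
Cutoffs: 704.692 ± 3·431.802 → [-590.7, 2000.1]
Outside: 2125 → excluded.
Retained (n=12): Σ = 7036, mean = 7036/12 = 586.333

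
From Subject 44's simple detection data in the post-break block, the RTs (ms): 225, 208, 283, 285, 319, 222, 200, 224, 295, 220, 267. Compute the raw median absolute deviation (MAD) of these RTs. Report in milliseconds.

25 ms

Sorted: 200, 208, 220, 222, 224, 225, 267, 283, 285, 295, 319 → median = 225
|x − 225|: 0, 17, 58, 60, 94, 3, 25, 1, 70, 5, 42
Sorted deviations: 0, 1, 3, 5, 17, 25, 42, 58, 60, 70, 94 → MAD = 25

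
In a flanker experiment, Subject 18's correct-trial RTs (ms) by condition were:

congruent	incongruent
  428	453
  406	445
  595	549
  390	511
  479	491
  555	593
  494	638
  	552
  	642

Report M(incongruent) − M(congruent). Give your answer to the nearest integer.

63 ms

M(congruent) = 3347/7 = 478.143
M(incongruent) = 4874/9 = 541.556
Difference = 541.556 − 478.143 = 63.413 ms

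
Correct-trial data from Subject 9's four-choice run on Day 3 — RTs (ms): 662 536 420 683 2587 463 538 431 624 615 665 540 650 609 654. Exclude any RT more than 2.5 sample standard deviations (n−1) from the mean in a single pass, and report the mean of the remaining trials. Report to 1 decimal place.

n = 15, ΣRT = 10677, M = 711.800
Σ(x−M)² = 3873206.40; s = √(3873206.40/14) = 525.983
Cutoffs: 711.800 ± 2.5·525.983 → [-603.2, 2026.8]
Outside: 2587 → excluded.
Retained (n=14): Σ = 8090, mean = 8090/14 = 577.857

577.9 ms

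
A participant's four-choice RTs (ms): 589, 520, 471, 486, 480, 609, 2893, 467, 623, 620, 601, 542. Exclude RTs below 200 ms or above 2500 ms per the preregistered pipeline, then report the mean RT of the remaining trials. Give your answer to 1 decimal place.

546.2 ms

Excluded: 2893
Retained (n=11): Σ = 6008
Mean = 6008/11 = 546.1818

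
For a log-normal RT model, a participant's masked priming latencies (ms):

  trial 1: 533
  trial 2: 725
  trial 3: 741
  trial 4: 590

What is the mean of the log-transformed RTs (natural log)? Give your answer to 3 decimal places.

6.463

ln(RT): 6.2785, 6.5862, 6.6080, 6.3801
Σ ln(RT) = 25.8528
Mean = 25.8528/4 = 6.46320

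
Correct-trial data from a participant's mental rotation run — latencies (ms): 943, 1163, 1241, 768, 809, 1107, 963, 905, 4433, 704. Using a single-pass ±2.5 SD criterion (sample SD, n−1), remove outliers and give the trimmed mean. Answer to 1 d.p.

n = 10, ΣRT = 13036, M = 1303.600
Σ(x−M)² = 11151422.40; s = √(11151422.40/9) = 1113.125
Cutoffs: 1303.600 ± 2.5·1113.125 → [-1479.2, 4086.4]
Outside: 4433 → excluded.
Retained (n=9): Σ = 8603, mean = 8603/9 = 955.889

955.9 ms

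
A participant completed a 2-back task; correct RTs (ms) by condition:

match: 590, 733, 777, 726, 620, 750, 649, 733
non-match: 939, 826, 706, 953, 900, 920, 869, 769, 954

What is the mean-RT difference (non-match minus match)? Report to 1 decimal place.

M(match) = 5578/8 = 697.250
M(non-match) = 7836/9 = 870.667
Difference = 870.667 − 697.250 = 173.417 ms

173.4 ms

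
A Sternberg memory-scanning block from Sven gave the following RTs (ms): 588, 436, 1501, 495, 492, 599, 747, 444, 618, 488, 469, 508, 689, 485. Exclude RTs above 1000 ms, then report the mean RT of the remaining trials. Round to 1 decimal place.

542.9 ms

Excluded: 1501
Retained (n=13): Σ = 7058
Mean = 7058/13 = 542.9231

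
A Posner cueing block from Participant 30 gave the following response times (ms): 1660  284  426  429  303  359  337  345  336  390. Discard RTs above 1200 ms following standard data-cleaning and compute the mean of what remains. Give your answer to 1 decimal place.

356.6 ms

Excluded: 1660
Retained (n=9): Σ = 3209
Mean = 3209/9 = 356.5556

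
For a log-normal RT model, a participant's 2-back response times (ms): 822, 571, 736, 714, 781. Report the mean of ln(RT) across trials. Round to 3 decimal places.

ln(RT): 6.7117, 6.3474, 6.6012, 6.5709, 6.6606
Σ ln(RT) = 32.8918
Mean = 32.8918/5 = 6.57836

6.578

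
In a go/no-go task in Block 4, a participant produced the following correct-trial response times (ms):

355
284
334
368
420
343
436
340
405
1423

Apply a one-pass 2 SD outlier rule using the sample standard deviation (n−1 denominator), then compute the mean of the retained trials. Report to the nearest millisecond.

365 ms

n = 10, ΣRT = 4708, M = 470.800
Σ(x−M)² = 1025833.60; s = √(1025833.60/9) = 337.611
Cutoffs: 470.800 ± 2·337.611 → [-204.4, 1146.0]
Outside: 1423 → excluded.
Retained (n=9): Σ = 3285, mean = 3285/9 = 365.000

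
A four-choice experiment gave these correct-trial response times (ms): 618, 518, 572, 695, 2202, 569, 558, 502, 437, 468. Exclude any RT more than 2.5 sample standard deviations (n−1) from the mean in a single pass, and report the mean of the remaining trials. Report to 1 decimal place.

548.6 ms

n = 10, ΣRT = 7139, M = 713.900
Σ(x−M)² = 2509850.90; s = √(2509850.90/9) = 528.084
Cutoffs: 713.900 ± 2.5·528.084 → [-606.3, 2034.1]
Outside: 2202 → excluded.
Retained (n=9): Σ = 4937, mean = 4937/9 = 548.556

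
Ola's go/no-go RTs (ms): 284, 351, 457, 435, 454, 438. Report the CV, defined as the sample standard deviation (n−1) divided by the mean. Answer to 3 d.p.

n = 6, Σ = 2419, M = 403.1667
Σ(x−M)² = 24630.833; s = √(24630.833/5) = 70.1867
CV = 70.1867 / 403.1667 = 0.17409

0.174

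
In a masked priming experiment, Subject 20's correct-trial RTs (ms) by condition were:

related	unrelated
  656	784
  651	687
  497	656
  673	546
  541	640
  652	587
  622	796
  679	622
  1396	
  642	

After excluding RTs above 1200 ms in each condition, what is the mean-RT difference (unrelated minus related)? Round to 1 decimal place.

41.1 ms

related: exclude 1396
M(related) = 5613/9 = 623.667
M(unrelated) = 5318/8 = 664.750
Difference = 664.750 − 623.667 = 41.083 ms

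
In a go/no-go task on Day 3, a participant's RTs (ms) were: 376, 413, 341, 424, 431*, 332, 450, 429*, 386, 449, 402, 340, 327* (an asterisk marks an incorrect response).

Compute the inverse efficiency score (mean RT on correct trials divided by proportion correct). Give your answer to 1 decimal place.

508.7 ms

Correct trials (n=10): 376, 413, 341, 424, 332, 450, 386, 449, 402, 340
Mean correct RT = 3913/10 = 391.3000 ms
Proportion correct = 10/13
IES = 391.3000 / (10/13) = 508.690 ms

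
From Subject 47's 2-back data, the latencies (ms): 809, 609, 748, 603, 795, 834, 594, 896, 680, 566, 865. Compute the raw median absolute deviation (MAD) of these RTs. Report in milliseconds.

Sorted: 566, 594, 603, 609, 680, 748, 795, 809, 834, 865, 896 → median = 748
|x − 748|: 61, 139, 0, 145, 47, 86, 154, 148, 68, 182, 117
Sorted deviations: 0, 47, 61, 68, 86, 117, 139, 145, 148, 154, 182 → MAD = 117

117 ms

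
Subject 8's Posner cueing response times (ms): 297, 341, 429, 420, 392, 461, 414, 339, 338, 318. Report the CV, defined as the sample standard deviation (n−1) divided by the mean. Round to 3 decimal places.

n = 10, Σ = 3749, M = 374.9000
Σ(x−M)² = 27300.900; s = √(27300.900/9) = 55.0766
CV = 55.0766 / 374.9000 = 0.14691

0.147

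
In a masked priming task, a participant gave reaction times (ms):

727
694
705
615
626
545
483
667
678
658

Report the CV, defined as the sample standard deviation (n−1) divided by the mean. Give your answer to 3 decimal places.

n = 10, Σ = 6398, M = 639.8000
Σ(x−M)² = 51701.600; s = √(51701.600/9) = 75.7933
CV = 75.7933 / 639.8000 = 0.11846

0.118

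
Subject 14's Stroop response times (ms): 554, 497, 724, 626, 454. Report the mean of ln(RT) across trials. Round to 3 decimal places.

6.334

ln(RT): 6.3172, 6.2086, 6.5848, 6.4394, 6.1181
Σ ln(RT) = 31.6680
Mean = 31.6680/5 = 6.33360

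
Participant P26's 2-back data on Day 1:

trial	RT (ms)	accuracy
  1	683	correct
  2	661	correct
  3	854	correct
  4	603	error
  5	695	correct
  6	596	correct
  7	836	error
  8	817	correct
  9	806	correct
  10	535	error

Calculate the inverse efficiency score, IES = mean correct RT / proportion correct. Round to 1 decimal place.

Correct trials (n=7): 683, 661, 854, 695, 596, 817, 806
Mean correct RT = 5112/7 = 730.2857 ms
Proportion correct = 7/10
IES = 730.2857 / (7/10) = 1043.265 ms

1043.3 ms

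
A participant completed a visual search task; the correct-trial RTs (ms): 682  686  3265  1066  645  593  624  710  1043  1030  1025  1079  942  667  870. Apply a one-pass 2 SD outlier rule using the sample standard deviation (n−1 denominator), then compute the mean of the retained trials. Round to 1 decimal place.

833.0 ms

n = 15, ΣRT = 14927, M = 995.133
Σ(x−M)² = 5991863.73; s = √(5991863.73/14) = 654.210
Cutoffs: 995.133 ± 2·654.210 → [-313.3, 2303.6]
Outside: 3265 → excluded.
Retained (n=14): Σ = 11662, mean = 11662/14 = 833.000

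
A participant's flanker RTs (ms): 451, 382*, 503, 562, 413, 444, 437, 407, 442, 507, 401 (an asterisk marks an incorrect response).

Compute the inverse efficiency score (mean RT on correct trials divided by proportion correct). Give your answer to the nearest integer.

502 ms

Correct trials (n=10): 451, 503, 562, 413, 444, 437, 407, 442, 507, 401
Mean correct RT = 4567/10 = 456.7000 ms
Proportion correct = 10/11
IES = 456.7000 / (10/11) = 502.370 ms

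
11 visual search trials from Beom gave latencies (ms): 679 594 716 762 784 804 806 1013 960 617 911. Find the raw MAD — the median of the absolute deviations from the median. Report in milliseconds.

105 ms

Sorted: 594, 617, 679, 716, 762, 784, 804, 806, 911, 960, 1013 → median = 784
|x − 784|: 105, 190, 68, 22, 0, 20, 22, 229, 176, 167, 127
Sorted deviations: 0, 20, 22, 22, 68, 105, 127, 167, 176, 190, 229 → MAD = 105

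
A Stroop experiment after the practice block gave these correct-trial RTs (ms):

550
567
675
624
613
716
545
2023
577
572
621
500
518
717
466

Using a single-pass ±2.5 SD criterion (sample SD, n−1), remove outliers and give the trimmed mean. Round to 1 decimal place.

590.1 ms

n = 15, ΣRT = 10284, M = 685.600
Σ(x−M)² = 1991581.60; s = √(1991581.60/14) = 377.168
Cutoffs: 685.600 ± 2.5·377.168 → [-257.3, 1628.5]
Outside: 2023 → excluded.
Retained (n=14): Σ = 8261, mean = 8261/14 = 590.071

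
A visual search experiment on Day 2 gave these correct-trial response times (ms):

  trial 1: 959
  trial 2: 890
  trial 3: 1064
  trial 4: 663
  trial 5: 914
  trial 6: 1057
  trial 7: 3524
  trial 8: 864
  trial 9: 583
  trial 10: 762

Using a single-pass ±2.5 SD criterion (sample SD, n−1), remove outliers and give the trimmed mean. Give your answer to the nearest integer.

862 ms

n = 10, ΣRT = 11280, M = 1128.000
Σ(x−M)² = 6597856.00; s = √(6597856.00/9) = 856.210
Cutoffs: 1128.000 ± 2.5·856.210 → [-1012.5, 3268.5]
Outside: 3524 → excluded.
Retained (n=9): Σ = 7756, mean = 7756/9 = 861.778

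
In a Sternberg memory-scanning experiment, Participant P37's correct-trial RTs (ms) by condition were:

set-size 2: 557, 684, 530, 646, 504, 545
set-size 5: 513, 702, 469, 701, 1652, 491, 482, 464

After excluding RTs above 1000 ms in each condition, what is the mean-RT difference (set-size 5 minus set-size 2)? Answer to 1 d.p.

set-size 5: exclude 1652
M(set-size 2) = 3466/6 = 577.667
M(set-size 5) = 3822/7 = 546.000
Difference = 546.000 − 577.667 = -31.667 ms

-31.7 ms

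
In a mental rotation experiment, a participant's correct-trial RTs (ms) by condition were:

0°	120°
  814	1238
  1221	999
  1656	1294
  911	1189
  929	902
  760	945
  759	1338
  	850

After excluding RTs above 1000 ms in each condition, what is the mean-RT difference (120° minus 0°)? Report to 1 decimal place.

89.4 ms

0°: exclude 1221, 1656
120°: exclude 1238, 1294, 1189, 1338
M(0°) = 4173/5 = 834.600
M(120°) = 3696/4 = 924.000
Difference = 924.000 − 834.600 = 89.400 ms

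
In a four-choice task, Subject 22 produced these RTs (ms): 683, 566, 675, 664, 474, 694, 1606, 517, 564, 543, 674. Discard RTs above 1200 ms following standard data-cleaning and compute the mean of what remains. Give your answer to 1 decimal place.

605.4 ms

Excluded: 1606
Retained (n=10): Σ = 6054
Mean = 6054/10 = 605.4000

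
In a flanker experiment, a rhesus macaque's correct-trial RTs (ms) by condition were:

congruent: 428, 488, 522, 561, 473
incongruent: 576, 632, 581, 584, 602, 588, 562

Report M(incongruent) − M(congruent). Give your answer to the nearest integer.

95 ms

M(congruent) = 2472/5 = 494.400
M(incongruent) = 4125/7 = 589.286
Difference = 589.286 − 494.400 = 94.886 ms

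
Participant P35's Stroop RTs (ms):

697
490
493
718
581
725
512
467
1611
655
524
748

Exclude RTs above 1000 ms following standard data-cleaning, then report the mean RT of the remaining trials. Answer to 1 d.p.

Excluded: 1611
Retained (n=11): Σ = 6610
Mean = 6610/11 = 600.9091

600.9 ms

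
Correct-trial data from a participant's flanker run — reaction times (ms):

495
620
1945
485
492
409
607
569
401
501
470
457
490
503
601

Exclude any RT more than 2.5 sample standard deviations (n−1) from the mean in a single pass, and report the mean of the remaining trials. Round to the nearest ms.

n = 15, ΣRT = 9045, M = 603.000
Σ(x−M)² = 1990956.00; s = √(1990956.00/14) = 377.109
Cutoffs: 603.000 ± 2.5·377.109 → [-339.8, 1545.8]
Outside: 1945 → excluded.
Retained (n=14): Σ = 7100, mean = 7100/14 = 507.143

507 ms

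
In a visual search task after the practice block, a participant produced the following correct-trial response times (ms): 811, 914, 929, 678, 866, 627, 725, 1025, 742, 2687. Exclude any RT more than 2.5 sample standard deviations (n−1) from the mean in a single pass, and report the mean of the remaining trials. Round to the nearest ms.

813 ms

n = 10, ΣRT = 10004, M = 1000.400
Σ(x−M)² = 3297708.40; s = √(3297708.40/9) = 605.320
Cutoffs: 1000.400 ± 2.5·605.320 → [-512.9, 2513.7]
Outside: 2687 → excluded.
Retained (n=9): Σ = 7317, mean = 7317/9 = 813.000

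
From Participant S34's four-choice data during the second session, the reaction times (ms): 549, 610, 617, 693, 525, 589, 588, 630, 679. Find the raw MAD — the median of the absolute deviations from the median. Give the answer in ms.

Sorted: 525, 549, 588, 589, 610, 617, 630, 679, 693 → median = 610
|x − 610|: 61, 0, 7, 83, 85, 21, 22, 20, 69
Sorted deviations: 0, 7, 20, 21, 22, 61, 69, 83, 85 → MAD = 22

22 ms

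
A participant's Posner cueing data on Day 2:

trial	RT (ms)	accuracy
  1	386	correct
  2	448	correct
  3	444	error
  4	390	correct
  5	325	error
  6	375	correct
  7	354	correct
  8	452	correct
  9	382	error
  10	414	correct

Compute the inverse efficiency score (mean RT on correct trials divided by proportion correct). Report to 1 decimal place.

Correct trials (n=7): 386, 448, 390, 375, 354, 452, 414
Mean correct RT = 2819/7 = 402.7143 ms
Proportion correct = 7/10
IES = 402.7143 / (7/10) = 575.306 ms

575.3 ms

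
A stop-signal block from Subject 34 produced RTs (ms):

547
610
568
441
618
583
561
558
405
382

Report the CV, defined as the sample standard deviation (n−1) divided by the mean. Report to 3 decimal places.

n = 10, Σ = 5273, M = 527.3000
Σ(x−M)² = 65808.100; s = √(65808.100/9) = 85.5103
CV = 85.5103 / 527.3000 = 0.16217

0.162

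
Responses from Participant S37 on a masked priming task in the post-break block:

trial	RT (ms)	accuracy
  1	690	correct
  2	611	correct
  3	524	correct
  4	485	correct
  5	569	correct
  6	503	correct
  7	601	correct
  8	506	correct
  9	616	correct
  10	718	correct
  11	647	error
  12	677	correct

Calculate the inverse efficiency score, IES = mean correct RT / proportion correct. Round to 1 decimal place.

644.6 ms

Correct trials (n=11): 690, 611, 524, 485, 569, 503, 601, 506, 616, 718, 677
Mean correct RT = 6500/11 = 590.9091 ms
Proportion correct = 11/12
IES = 590.9091 / (11/12) = 644.628 ms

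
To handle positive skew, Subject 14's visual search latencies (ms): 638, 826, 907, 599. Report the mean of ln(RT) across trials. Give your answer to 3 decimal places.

6.595

ln(RT): 6.4583, 6.7166, 6.8101, 6.3953
Σ ln(RT) = 26.3803
Mean = 26.3803/4 = 6.59508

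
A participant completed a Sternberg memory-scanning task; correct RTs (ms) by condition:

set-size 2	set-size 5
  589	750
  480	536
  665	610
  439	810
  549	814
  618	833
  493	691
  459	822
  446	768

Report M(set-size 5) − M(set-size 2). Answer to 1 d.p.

M(set-size 2) = 4738/9 = 526.444
M(set-size 5) = 6634/9 = 737.111
Difference = 737.111 − 526.444 = 210.667 ms

210.7 ms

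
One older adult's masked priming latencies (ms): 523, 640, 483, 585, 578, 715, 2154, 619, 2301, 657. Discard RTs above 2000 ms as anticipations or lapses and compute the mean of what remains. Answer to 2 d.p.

Excluded: 2154, 2301
Retained (n=8): Σ = 4800
Mean = 4800/8 = 600.0000

600.00 ms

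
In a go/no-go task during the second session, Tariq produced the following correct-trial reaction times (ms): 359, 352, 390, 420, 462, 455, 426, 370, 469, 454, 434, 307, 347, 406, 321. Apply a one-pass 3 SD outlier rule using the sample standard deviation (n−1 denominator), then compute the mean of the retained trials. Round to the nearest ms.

398 ms

n = 15, ΣRT = 5972, M = 398.133
Σ(x−M)² = 39445.73; s = √(39445.73/14) = 53.081
Cutoffs: 398.133 ± 3·53.081 → [238.9, 557.4]
No RTs fall outside the cutoffs; all 15 retained. Mean = 5972/15 = 398.133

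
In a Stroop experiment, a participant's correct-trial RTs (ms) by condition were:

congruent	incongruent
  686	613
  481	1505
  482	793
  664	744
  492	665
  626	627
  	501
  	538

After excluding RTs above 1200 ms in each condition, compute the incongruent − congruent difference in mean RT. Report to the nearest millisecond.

68 ms

incongruent: exclude 1505
M(congruent) = 3431/6 = 571.833
M(incongruent) = 4481/7 = 640.143
Difference = 640.143 − 571.833 = 68.310 ms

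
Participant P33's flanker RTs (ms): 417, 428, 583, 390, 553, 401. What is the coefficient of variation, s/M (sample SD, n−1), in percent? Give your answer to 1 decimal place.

18.1%

n = 6, Σ = 2772, M = 462.0000
Σ(x−M)² = 35008.000; s = √(35008.000/5) = 83.6756
CV = 83.6756 / 462.0000 = 0.18112 = 18.112%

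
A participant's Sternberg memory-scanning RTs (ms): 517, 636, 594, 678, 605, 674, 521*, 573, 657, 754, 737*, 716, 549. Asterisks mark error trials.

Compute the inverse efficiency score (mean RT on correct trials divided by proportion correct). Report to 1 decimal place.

747.0 ms

Correct trials (n=11): 517, 636, 594, 678, 605, 674, 573, 657, 754, 716, 549
Mean correct RT = 6953/11 = 632.0909 ms
Proportion correct = 11/13
IES = 632.0909 / (11/13) = 747.017 ms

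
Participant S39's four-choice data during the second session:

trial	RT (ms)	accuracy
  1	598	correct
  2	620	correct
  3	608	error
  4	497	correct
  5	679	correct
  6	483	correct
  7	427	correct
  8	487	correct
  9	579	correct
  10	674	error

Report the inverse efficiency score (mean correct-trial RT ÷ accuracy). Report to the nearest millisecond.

Correct trials (n=8): 598, 620, 497, 679, 483, 427, 487, 579
Mean correct RT = 4370/8 = 546.2500 ms
Proportion correct = 8/10
IES = 546.2500 / (8/10) = 682.812 ms

683 ms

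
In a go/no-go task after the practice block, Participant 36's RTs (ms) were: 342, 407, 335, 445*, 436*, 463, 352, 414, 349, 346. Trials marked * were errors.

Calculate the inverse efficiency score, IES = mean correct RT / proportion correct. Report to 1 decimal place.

Correct trials (n=8): 342, 407, 335, 463, 352, 414, 349, 346
Mean correct RT = 3008/8 = 376.0000 ms
Proportion correct = 8/10
IES = 376.0000 / (8/10) = 470.000 ms

470.0 ms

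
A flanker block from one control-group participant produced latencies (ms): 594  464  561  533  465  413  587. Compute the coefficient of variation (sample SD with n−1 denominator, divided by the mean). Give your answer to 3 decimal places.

0.135

n = 7, Σ = 3617, M = 516.7143
Σ(x−M)² = 29349.429; s = √(29349.429/6) = 69.9398
CV = 69.9398 / 516.7143 = 0.13535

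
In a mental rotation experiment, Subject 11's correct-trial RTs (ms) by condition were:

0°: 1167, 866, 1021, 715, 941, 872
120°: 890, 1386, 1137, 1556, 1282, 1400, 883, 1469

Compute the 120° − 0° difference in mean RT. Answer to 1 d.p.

320.0 ms

M(0°) = 5582/6 = 930.333
M(120°) = 10003/8 = 1250.375
Difference = 1250.375 − 930.333 = 320.042 ms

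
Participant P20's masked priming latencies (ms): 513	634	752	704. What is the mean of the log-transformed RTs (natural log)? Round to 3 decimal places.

ln(RT): 6.2403, 6.4520, 6.6227, 6.5568
Σ ln(RT) = 25.8718
Mean = 25.8718/4 = 6.46796

6.468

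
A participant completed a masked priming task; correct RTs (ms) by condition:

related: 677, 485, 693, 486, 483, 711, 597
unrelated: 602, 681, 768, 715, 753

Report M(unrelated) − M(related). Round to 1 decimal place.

M(related) = 4132/7 = 590.286
M(unrelated) = 3519/5 = 703.800
Difference = 703.800 − 590.286 = 113.514 ms

113.5 ms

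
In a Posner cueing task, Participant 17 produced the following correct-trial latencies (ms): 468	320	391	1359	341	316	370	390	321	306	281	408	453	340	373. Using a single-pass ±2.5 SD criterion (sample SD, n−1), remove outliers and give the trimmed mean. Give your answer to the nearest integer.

363 ms

n = 15, ΣRT = 6437, M = 429.133
Σ(x−M)² = 966031.73; s = √(966031.73/14) = 262.683
Cutoffs: 429.133 ± 2.5·262.683 → [-227.6, 1085.8]
Outside: 1359 → excluded.
Retained (n=14): Σ = 5078, mean = 5078/14 = 362.714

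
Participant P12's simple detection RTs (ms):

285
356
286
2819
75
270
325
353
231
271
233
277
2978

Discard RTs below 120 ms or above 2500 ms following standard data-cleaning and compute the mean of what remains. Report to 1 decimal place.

Excluded: 75, 2819, 2978
Retained (n=10): Σ = 2887
Mean = 2887/10 = 288.7000

288.7 ms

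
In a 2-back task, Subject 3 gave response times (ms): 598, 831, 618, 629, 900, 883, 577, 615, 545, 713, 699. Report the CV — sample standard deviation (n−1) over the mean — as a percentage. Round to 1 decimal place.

18.2%

n = 11, Σ = 7608, M = 691.6364
Σ(x−M)² = 158598.545; s = √(158598.545/10) = 125.9359
CV = 125.9359 / 691.6364 = 0.18208 = 18.208%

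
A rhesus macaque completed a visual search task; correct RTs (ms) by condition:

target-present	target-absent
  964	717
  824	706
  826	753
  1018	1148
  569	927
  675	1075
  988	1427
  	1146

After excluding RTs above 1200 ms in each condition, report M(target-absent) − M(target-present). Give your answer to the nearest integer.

87 ms

target-absent: exclude 1427
M(target-present) = 5864/7 = 837.714
M(target-absent) = 6472/7 = 924.571
Difference = 924.571 − 837.714 = 86.857 ms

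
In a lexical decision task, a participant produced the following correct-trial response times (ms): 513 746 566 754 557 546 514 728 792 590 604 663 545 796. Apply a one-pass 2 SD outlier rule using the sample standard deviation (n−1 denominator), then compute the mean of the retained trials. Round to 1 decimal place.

n = 14, ΣRT = 8914, M = 636.714
Σ(x−M)² = 145820.86; s = √(145820.86/13) = 105.910
Cutoffs: 636.714 ± 2·105.910 → [424.9, 848.5]
No RTs fall outside the cutoffs; all 14 retained. Mean = 8914/14 = 636.714

636.7 ms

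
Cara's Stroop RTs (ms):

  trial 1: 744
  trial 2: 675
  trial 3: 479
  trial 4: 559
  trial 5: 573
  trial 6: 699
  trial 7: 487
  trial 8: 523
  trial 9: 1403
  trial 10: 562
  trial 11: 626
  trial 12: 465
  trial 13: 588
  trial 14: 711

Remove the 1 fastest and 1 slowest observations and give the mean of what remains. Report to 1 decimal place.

Sorted: 465, 479, 487, 523, 559, 562, 573, 588, 626, 675, 699, 711, 744, 1403
Drop lowest 1 (465) and highest 1 (1403)
Remaining (n=12): Σ = 7226, mean = 7226/12 = 602.167

602.2 ms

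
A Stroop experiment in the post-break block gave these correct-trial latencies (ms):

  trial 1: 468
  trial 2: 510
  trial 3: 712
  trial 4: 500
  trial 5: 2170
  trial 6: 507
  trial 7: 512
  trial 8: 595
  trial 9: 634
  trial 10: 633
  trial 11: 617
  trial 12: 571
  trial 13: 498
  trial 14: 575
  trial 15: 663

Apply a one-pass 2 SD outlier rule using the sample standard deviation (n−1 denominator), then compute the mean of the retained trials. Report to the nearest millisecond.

n = 15, ΣRT = 10165, M = 677.667
Σ(x−M)² = 2457277.33; s = √(2457277.33/14) = 418.951
Cutoffs: 677.667 ± 2·418.951 → [-160.2, 1515.6]
Outside: 2170 → excluded.
Retained (n=14): Σ = 7995, mean = 7995/14 = 571.071

571 ms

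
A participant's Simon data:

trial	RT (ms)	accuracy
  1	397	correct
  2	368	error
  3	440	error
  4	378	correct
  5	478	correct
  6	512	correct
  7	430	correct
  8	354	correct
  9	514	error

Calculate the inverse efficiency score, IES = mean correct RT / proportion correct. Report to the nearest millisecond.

637 ms

Correct trials (n=6): 397, 378, 478, 512, 430, 354
Mean correct RT = 2549/6 = 424.8333 ms
Proportion correct = 6/9
IES = 424.8333 / (6/9) = 637.250 ms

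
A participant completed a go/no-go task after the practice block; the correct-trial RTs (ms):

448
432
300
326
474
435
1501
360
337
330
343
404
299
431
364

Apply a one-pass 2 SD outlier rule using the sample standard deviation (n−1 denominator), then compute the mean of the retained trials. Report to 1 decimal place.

n = 15, ΣRT = 6784, M = 452.267
Σ(x−M)² = 1222920.93; s = √(1222920.93/14) = 295.553
Cutoffs: 452.267 ± 2·295.553 → [-138.8, 1043.4]
Outside: 1501 → excluded.
Retained (n=14): Σ = 5283, mean = 5283/14 = 377.357

377.4 ms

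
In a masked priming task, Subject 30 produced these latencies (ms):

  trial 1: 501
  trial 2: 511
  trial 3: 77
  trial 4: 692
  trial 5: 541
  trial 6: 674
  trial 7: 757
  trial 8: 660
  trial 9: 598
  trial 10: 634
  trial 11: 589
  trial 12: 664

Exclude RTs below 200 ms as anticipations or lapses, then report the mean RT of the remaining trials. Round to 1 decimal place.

620.1 ms

Excluded: 77
Retained (n=11): Σ = 6821
Mean = 6821/11 = 620.0909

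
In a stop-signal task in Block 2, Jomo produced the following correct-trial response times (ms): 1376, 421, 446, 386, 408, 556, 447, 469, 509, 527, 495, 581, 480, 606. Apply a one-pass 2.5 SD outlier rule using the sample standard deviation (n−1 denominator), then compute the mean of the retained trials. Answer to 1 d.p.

n = 14, ΣRT = 7707, M = 550.500
Σ(x−M)² = 788227.50; s = √(788227.50/13) = 246.237
Cutoffs: 550.500 ± 2.5·246.237 → [-65.1, 1166.1]
Outside: 1376 → excluded.
Retained (n=13): Σ = 6331, mean = 6331/13 = 487.000

487.0 ms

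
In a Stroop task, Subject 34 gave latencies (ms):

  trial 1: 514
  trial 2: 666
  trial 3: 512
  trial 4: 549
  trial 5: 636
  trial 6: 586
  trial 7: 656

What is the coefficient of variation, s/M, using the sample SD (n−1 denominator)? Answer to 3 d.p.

0.111

n = 7, Σ = 4119, M = 588.4286
Σ(x−M)² = 25787.714; s = √(25787.714/6) = 65.5588
CV = 65.5588 / 588.4286 = 0.11141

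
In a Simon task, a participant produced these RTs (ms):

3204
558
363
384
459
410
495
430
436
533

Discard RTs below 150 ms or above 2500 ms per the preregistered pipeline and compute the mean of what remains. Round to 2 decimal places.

452.00 ms

Excluded: 3204
Retained (n=9): Σ = 4068
Mean = 4068/9 = 452.0000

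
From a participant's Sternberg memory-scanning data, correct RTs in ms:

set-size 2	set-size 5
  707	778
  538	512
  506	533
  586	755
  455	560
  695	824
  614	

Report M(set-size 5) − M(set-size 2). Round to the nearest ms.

74 ms

M(set-size 2) = 4101/7 = 585.857
M(set-size 5) = 3962/6 = 660.333
Difference = 660.333 − 585.857 = 74.476 ms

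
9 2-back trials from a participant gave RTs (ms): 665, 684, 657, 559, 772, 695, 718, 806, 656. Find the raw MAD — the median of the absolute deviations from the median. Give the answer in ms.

28 ms

Sorted: 559, 656, 657, 665, 684, 695, 718, 772, 806 → median = 684
|x − 684|: 19, 0, 27, 125, 88, 11, 34, 122, 28
Sorted deviations: 0, 11, 19, 27, 28, 34, 88, 122, 125 → MAD = 28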